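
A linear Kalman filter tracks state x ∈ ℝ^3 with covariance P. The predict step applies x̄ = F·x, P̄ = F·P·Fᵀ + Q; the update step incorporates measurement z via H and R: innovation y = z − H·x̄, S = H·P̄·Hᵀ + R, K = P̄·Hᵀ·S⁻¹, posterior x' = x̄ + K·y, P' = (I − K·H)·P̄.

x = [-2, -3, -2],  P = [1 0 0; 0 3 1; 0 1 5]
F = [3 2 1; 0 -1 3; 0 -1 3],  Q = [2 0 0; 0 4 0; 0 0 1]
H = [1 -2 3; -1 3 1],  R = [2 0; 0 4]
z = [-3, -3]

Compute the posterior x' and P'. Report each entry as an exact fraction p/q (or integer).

x̄ = F·x = [-14, -3, -3]
P̄ = F·P·Fᵀ + Q = [32 14 14; 14 46 42; 14 42 43]
y = z − H·x̄ = [14, -5]
S = H·P̄·Hᵀ + R = [129 157; 157 633]
K = P̄·Hᵀ·S⁻¹ = [12675/28504 -2063/28504; 2161/28504 6939/28504; 3253/14252 2683/14252]
x' = x̄ + K·y = [-211291/28504, -89953/28504, -10629/14252]
P' = (I − K·H)·P̄ = [189295/14252 66557/14252 -7251/7126; 66557/14252 27791/14252 -1469/7126; -7251/7126 -1469/7126 1261/3563]

x' = [-211291/28504, -89953/28504, -10629/14252]
P' = [189295/14252 66557/14252 -7251/7126; 66557/14252 27791/14252 -1469/7126; -7251/7126 -1469/7126 1261/3563]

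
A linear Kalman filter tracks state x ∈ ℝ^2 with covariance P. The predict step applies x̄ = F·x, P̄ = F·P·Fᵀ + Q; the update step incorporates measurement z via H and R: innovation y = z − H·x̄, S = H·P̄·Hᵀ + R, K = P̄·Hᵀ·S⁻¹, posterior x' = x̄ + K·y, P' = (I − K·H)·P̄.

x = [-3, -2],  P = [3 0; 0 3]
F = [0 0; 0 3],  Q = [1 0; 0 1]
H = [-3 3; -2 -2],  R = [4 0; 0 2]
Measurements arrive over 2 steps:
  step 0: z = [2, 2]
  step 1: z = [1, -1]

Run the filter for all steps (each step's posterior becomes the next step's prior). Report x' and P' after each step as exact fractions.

step 0: x̄ = F·x = [0, -6]
step 0: P̄ = F·P·Fᵀ + Q = [1 0; 0 28]
step 0: y = z − H·x̄ = [20, -10]
step 0: S = H·P̄·Hᵀ + R = [265 -162; -162 118]
step 0: K = P̄·Hᵀ·S⁻¹ = [-339/2513 -508/2513; 60/359 -88/359]
step 0: x' = x̄ + K·y = [-1700/2513, -74/359]
step 0: P' = (I − K·H)·P̄ = [480/2513 4/359; 4/359 84/359]
step 1: x̄ = F·x = [0, -222/359]
step 1: P̄ = F·P·Fᵀ + Q = [1 0; 0 1115/359]
step 1: y = z − H·x̄ = [1025/359, -803/359]
step 1: S = H·P̄·Hᵀ + R = [14702/359 -4536/359; -4536/359 6614/359]
step 1: K = P̄·Hᵀ·S⁻¹ = [-14457/106774 -10753/53387; 16725/106774 -12265/53387]
step 1: x' = x̄ + K·y = [6827/106774, 36593/106774]
step 1: P' = (I − K·H)·P̄ = [20391/106774 1115/106774; 1115/106774 23415/106774]

step 0: x' = [-1700/2513, -74/359], P' = [480/2513 4/359; 4/359 84/359]
step 1: x' = [6827/106774, 36593/106774], P' = [20391/106774 1115/106774; 1115/106774 23415/106774]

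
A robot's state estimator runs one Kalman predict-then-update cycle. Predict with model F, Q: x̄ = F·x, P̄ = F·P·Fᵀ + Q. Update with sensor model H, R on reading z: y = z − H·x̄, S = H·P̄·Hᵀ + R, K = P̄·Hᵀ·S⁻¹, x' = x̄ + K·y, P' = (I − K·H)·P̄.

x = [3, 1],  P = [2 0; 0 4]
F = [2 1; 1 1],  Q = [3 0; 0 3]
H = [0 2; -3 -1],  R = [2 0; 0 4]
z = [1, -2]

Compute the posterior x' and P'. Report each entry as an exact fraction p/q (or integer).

x' = [536/773, 350/773]
P' = [699/1546 -181/1546; -181/1546 675/1546]

x̄ = F·x = [7, 4]
P̄ = F·P·Fᵀ + Q = [15 8; 8 9]
y = z − H·x̄ = [-7, 23]
S = H·P̄·Hᵀ + R = [38 -66; -66 196]
K = P̄·Hᵀ·S⁻¹ = [-181/1546 -479/1546; 675/1546 -33/1546]
x' = x̄ + K·y = [536/773, 350/773]
P' = (I − K·H)·P̄ = [699/1546 -181/1546; -181/1546 675/1546]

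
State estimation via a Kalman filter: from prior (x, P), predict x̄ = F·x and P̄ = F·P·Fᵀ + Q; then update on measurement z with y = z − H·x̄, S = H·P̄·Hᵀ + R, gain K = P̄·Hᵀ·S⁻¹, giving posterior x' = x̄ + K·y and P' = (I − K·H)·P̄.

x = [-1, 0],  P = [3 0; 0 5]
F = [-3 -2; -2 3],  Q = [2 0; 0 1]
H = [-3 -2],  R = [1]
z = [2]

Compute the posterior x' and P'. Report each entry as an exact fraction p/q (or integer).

x' = [-51/106, -14/53]
P' = [10841/530 -1620/53; -1620/53 2434/53]

x̄ = F·x = [3, 2]
P̄ = F·P·Fᵀ + Q = [49 -12; -12 58]
y = z − H·x̄ = [15]
S = H·P̄·Hᵀ + R = [530]
K = P̄·Hᵀ·S⁻¹ = [-123/530; -8/53]
x' = x̄ + K·y = [-51/106, -14/53]
P' = (I − K·H)·P̄ = [10841/530 -1620/53; -1620/53 2434/53]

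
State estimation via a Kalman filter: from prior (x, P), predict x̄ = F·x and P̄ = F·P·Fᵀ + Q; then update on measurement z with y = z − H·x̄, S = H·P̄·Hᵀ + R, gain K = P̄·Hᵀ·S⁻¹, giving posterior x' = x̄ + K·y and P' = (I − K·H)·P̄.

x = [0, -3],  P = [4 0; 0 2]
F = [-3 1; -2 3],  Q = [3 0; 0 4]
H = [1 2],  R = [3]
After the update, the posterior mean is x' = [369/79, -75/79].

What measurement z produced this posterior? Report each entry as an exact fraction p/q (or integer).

x̄ = F·x = [-3, -9]
P̄ = F·P·Fᵀ + Q = [41 30; 30 38]
S = H·P̄·Hᵀ + R = [316]
K = P̄·Hᵀ·S⁻¹ = [101/316; 53/158]
x' − x̄ = [606/79, 636/79] = K·y
y = (KᵀK)⁻¹·Kᵀ·(x' − x̄) = [24]
z = y + H·x̄ = [24] + [-21] = [3]

z = [3]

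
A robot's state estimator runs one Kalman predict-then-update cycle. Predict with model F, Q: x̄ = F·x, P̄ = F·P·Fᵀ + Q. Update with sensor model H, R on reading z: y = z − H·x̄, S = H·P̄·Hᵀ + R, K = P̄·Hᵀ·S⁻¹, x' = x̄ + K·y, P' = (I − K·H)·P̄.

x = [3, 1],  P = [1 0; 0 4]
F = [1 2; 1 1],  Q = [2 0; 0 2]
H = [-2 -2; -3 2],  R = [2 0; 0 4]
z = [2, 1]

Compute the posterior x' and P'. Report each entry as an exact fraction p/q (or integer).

x̄ = F·x = [5, 4]
P̄ = F·P·Fᵀ + Q = [19 9; 9 7]
y = z − H·x̄ = [20, 8]
S = H·P̄·Hᵀ + R = [178 104; 104 95]
K = P̄·Hᵀ·S⁻¹ = [-632/3047 -559/3047; -844/3047 507/3047]
x' = x̄ + K·y = [-1877/3047, -636/3047]
P' = (I − K·H)·P̄ = [700/3047 -68/3047; -68/3047 912/3047]

x' = [-1877/3047, -636/3047]
P' = [700/3047 -68/3047; -68/3047 912/3047]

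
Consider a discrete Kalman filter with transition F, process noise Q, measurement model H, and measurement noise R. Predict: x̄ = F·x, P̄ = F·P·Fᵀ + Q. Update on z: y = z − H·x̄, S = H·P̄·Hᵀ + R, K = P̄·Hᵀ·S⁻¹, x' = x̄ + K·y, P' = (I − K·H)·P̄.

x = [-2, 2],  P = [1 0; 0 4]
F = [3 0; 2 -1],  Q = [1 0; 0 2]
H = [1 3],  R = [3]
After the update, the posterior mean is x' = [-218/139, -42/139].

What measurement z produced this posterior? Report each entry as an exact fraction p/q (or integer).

x̄ = F·x = [-6, -6]
P̄ = F·P·Fᵀ + Q = [10 6; 6 10]
S = H·P̄·Hᵀ + R = [139]
K = P̄·Hᵀ·S⁻¹ = [28/139; 36/139]
x' − x̄ = [616/139, 792/139] = K·y
y = (KᵀK)⁻¹·Kᵀ·(x' − x̄) = [22]
z = y + H·x̄ = [22] + [-24] = [-2]

z = [-2]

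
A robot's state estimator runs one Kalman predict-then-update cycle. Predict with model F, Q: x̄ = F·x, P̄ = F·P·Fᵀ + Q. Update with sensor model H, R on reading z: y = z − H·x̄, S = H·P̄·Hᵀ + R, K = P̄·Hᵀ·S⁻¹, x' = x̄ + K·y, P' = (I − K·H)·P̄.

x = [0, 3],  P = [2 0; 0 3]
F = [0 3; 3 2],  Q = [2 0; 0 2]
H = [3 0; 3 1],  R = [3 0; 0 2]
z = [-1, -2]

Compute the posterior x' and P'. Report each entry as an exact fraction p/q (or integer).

x̄ = F·x = [9, 6]
P̄ = F·P·Fᵀ + Q = [29 18; 18 32]
y = z − H·x̄ = [-28, -35]
S = H·P̄·Hᵀ + R = [264 315; 315 403]
K = P̄·Hᵀ·S⁻¹ = [662/2389 105/2389; -1776/2389 1898/2389]
x' = x̄ + K·y = [-710/2389, -2368/2389]
P' = (I − K·H)·P̄ = [662/2389 -1776/2389; -1776/2389 9124/2389]

x' = [-710/2389, -2368/2389]
P' = [662/2389 -1776/2389; -1776/2389 9124/2389]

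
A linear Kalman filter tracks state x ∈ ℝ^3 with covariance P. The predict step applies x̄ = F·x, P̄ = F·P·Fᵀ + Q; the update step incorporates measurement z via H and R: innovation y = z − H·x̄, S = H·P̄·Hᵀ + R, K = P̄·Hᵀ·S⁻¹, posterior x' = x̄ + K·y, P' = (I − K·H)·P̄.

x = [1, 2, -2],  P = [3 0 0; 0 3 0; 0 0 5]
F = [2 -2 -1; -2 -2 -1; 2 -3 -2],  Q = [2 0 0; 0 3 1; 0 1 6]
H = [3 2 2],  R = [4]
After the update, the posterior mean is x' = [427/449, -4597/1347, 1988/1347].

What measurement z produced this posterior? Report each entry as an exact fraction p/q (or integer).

z = [-1]

x̄ = F·x = [0, -4, 0]
P̄ = F·P·Fᵀ + Q = [31 5 40; 5 32 17; 40 17 65]
S = H·P̄·Hᵀ + R = [1347]
K = P̄·Hᵀ·S⁻¹ = [61/449; 113/1347; 284/1347]
x' − x̄ = [427/449, 791/1347, 1988/1347] = K·y
y = (KᵀK)⁻¹·Kᵀ·(x' − x̄) = [7]
z = y + H·x̄ = [7] + [-8] = [-1]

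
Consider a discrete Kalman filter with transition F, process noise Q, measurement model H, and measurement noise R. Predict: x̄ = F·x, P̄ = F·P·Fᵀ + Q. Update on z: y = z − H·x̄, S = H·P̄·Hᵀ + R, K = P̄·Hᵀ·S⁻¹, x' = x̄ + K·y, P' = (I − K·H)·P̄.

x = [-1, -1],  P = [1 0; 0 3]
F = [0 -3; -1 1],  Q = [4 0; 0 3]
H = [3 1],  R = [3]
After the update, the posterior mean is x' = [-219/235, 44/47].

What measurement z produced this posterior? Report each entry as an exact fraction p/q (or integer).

z = [-2]

x̄ = F·x = [3, 0]
P̄ = F·P·Fᵀ + Q = [31 -9; -9 7]
S = H·P̄·Hᵀ + R = [235]
K = P̄·Hᵀ·S⁻¹ = [84/235; -4/47]
x' − x̄ = [-924/235, 44/47] = K·y
y = (KᵀK)⁻¹·Kᵀ·(x' − x̄) = [-11]
z = y + H·x̄ = [-11] + [9] = [-2]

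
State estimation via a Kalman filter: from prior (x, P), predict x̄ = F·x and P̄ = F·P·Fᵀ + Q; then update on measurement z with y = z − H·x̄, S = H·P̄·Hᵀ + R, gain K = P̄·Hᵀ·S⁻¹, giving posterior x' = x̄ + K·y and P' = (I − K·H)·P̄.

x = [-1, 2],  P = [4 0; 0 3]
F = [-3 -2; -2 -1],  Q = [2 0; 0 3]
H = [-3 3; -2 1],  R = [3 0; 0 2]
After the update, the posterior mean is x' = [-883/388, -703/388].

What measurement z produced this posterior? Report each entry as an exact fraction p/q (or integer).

x̄ = F·x = [-1, 0]
P̄ = F·P·Fᵀ + Q = [50 30; 30 22]
S = H·P̄·Hᵀ + R = [111 96; 96 104]
K = P̄·Hᵀ·S⁻¹ = [20/97 -335/388; 48/97 -319/388]
x' − x̄ = [-495/388, -703/388] = K·y
y = (KᵀK)⁻¹·Kᵀ·(x' − x̄) = [-2, 1]
z = y + H·x̄ = [-2, 1] + [3, 2] = [1, 3]

z = [1, 3]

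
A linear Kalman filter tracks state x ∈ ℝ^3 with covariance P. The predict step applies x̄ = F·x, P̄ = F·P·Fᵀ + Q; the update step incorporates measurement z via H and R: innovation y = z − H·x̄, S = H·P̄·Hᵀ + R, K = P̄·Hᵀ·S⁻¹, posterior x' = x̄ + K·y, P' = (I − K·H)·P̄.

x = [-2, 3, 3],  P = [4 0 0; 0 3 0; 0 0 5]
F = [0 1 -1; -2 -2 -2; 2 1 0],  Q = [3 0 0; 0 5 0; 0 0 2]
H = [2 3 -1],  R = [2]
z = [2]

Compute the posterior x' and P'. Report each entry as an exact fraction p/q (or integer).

x' = [775/712, -971/712, -2737/712]
P' = [6871/712 -3011/712 4647/712; -3011/712 2015/712 -355/712; 4647/712 -355/712 8391/712]

x̄ = F·x = [0, -8, -1]
P̄ = F·P·Fᵀ + Q = [11 4 3; 4 53 -22; 3 -22 21]
y = z − H·x̄ = [25]
S = H·P̄·Hᵀ + R = [712]
K = P̄·Hᵀ·S⁻¹ = [31/712; 189/712; -81/712]
x' = x̄ + K·y = [775/712, -971/712, -2737/712]
P' = (I − K·H)·P̄ = [6871/712 -3011/712 4647/712; -3011/712 2015/712 -355/712; 4647/712 -355/712 8391/712]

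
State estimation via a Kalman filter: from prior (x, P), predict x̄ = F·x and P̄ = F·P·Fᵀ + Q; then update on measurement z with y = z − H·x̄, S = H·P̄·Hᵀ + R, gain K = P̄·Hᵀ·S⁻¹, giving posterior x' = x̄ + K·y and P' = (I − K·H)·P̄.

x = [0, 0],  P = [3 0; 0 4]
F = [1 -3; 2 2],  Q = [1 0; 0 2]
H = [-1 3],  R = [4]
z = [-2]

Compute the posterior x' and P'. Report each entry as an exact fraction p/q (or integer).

x̄ = F·x = [0, 0]
P̄ = F·P·Fᵀ + Q = [40 -18; -18 30]
y = z − H·x̄ = [-2]
S = H·P̄·Hᵀ + R = [422]
K = P̄·Hᵀ·S⁻¹ = [-47/211; 54/211]
x' = x̄ + K·y = [94/211, -108/211]
P' = (I − K·H)·P̄ = [4022/211 1278/211; 1278/211 498/211]

x' = [94/211, -108/211]
P' = [4022/211 1278/211; 1278/211 498/211]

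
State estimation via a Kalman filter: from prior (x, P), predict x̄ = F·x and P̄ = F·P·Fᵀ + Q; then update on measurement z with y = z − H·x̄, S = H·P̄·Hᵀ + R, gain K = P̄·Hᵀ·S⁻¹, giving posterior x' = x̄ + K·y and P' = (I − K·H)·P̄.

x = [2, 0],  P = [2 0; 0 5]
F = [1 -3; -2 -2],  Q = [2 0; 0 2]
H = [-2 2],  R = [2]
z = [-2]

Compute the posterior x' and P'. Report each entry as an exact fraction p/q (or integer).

x̄ = F·x = [2, -4]
P̄ = F·P·Fᵀ + Q = [49 26; 26 30]
y = z − H·x̄ = [10]
S = H·P̄·Hᵀ + R = [110]
K = P̄·Hᵀ·S⁻¹ = [-23/55; 4/55]
x' = x̄ + K·y = [-24/11, -36/11]
P' = (I − K·H)·P̄ = [1637/55 1614/55; 1614/55 1618/55]

x' = [-24/11, -36/11]
P' = [1637/55 1614/55; 1614/55 1618/55]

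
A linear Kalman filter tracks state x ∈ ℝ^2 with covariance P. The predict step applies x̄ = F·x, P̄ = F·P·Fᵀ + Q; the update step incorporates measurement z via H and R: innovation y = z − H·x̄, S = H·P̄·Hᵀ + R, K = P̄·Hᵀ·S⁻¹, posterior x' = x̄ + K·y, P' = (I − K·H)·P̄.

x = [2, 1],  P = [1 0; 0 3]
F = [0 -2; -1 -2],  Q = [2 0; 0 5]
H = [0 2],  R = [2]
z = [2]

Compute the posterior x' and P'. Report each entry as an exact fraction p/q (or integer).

x' = [46/37, 32/37]
P' = [230/37 12/37; 12/37 18/37]

x̄ = F·x = [-2, -4]
P̄ = F·P·Fᵀ + Q = [14 12; 12 18]
y = z − H·x̄ = [10]
S = H·P̄·Hᵀ + R = [74]
K = P̄·Hᵀ·S⁻¹ = [12/37; 18/37]
x' = x̄ + K·y = [46/37, 32/37]
P' = (I − K·H)·P̄ = [230/37 12/37; 12/37 18/37]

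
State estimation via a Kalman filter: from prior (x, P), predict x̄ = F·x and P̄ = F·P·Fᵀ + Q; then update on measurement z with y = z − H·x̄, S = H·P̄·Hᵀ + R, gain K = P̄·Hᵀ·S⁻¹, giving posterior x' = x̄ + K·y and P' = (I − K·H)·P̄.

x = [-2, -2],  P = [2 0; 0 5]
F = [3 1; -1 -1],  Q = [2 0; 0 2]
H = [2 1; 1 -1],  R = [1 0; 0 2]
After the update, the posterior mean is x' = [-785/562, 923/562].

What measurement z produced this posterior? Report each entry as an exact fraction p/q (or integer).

z = [-1, -3]

x̄ = F·x = [-8, 4]
P̄ = F·P·Fᵀ + Q = [25 -11; -11 9]
S = H·P̄·Hᵀ + R = [66 52; 52 58]
K = P̄·Hᵀ·S⁻¹ = [195/562 87/281; 143/562 -161/281]
x' − x̄ = [3711/562, -1325/562] = K·y
y = (KᵀK)⁻¹·Kᵀ·(x' − x̄) = [11, 9]
z = y + H·x̄ = [11, 9] + [-12, -12] = [-1, -3]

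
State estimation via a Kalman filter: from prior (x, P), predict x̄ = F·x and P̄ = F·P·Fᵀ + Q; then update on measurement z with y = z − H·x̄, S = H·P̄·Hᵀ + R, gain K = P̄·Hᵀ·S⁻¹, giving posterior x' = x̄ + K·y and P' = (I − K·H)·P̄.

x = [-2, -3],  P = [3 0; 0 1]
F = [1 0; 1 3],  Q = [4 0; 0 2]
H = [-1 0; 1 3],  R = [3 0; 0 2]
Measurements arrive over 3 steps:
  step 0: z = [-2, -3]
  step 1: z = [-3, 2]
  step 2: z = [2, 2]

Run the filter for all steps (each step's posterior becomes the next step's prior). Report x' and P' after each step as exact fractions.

step 0: x̄ = F·x = [-2, -11]
step 0: P̄ = F·P·Fᵀ + Q = [7 3; 3 14]
step 0: y = z − H·x̄ = [-4, 32]
step 0: S = H·P̄·Hᵀ + R = [10 -16; -16 153]
step 0: K = P̄·Hᵀ·S⁻¹ = [-815/1274 24/637; 261/1274 201/637]
step 0: x' = x̄ + K·y = [1124/637, -1097/637]
step 0: P' = (I − K·H)·P̄ = [2445/1274 -783/1274; -783/1274 529/1274]
step 1: x̄ = F·x = [1124/637, -2167/637]
step 1: P̄ = F·P·Fᵀ + Q = [7541/1274 48/637; 48/637 2528/637]
step 1: y = z − H·x̄ = [-787/637, 6651/637]
step 1: S = H·P̄·Hᵀ + R = [11363/1274 -7829/1274; -7829/1274 56169/1274]
step 1: K = P̄·Hᵀ·S⁻¹ = [-284362/452869 23487/452869; 89568/452869 135552/452869]
step 1: x' = x̄ + K·y = [1395651/452869, -235951/452869]
step 1: P' = (I − K·H)·P̄ = [853086/452869 -268704/452869; -268704/452869 179936/452869]
step 2: x̄ = F·x = [1395651/452869, 687798/452869]
step 2: P̄ = F·P·Fᵀ + Q = [2664562/452869 46974/452869; 46974/452869 1766024/452869]
step 2: y = z − H·x̄ = [2301389/452869, -2553307/452869]
step 2: S = H·P̄·Hᵀ + R = [4023169/452869 -2805484/452869; -2805484/452869 19746360/452869]
step 2: K = P̄·Hᵀ·S⁻¹ = [-12350332/19755217 2104113/39510434; 3882987/19755217 23596491/79020868]
step 2: x' = x̄ + K·y = [-15623737/39510434, 65905071/79020868]
step 2: P' = (I − K·H)·P̄ = [37050996/19755217 -11648961/19755217; -11648961/19755217 15631471/39510434]

step 0: x' = [1124/637, -1097/637], P' = [2445/1274 -783/1274; -783/1274 529/1274]
step 1: x' = [1395651/452869, -235951/452869], P' = [853086/452869 -268704/452869; -268704/452869 179936/452869]
step 2: x' = [-15623737/39510434, 65905071/79020868], P' = [37050996/19755217 -11648961/19755217; -11648961/19755217 15631471/39510434]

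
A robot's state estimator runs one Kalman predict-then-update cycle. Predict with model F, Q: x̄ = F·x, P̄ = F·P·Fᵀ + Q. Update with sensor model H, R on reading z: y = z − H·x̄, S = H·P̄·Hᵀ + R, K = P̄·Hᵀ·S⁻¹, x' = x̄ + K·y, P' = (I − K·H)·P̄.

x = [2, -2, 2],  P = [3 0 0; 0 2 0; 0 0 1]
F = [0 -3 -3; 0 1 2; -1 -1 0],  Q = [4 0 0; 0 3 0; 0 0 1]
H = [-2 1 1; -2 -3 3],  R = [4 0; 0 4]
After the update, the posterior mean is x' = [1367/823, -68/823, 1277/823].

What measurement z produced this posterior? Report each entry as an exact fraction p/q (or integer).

x̄ = F·x = [0, 2, 0]
P̄ = F·P·Fᵀ + Q = [31 -12 6; -12 9 -2; 6 -2 6]
S = H·P̄·Hᵀ + R = [163 19; 19 83]
K = P̄·Hᵀ·S⁻¹ = [-1373/3292 -3/3292; 343/1646 -257/1646; -223/3292 527/3292]
x' − x̄ = [1367/823, -1714/823, 1277/823] = K·y
y = (KᵀK)⁻¹·Kᵀ·(x' − x̄) = [-4, 8]
z = y + H·x̄ = [-4, 8] + [2, -6] = [-2, 2]

z = [-2, 2]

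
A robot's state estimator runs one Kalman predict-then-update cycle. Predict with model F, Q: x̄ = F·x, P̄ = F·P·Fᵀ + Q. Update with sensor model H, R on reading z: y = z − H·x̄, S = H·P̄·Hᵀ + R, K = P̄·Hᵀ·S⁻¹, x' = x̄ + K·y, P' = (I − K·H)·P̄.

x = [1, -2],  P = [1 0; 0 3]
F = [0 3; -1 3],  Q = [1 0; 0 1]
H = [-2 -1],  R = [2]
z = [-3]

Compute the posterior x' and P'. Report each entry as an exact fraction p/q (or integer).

x̄ = F·x = [-6, -7]
P̄ = F·P·Fᵀ + Q = [28 27; 27 29]
y = z − H·x̄ = [-22]
S = H·P̄·Hᵀ + R = [251]
K = P̄·Hᵀ·S⁻¹ = [-83/251; -83/251]
x' = x̄ + K·y = [320/251, 69/251]
P' = (I − K·H)·P̄ = [139/251 -112/251; -112/251 390/251]

x' = [320/251, 69/251]
P' = [139/251 -112/251; -112/251 390/251]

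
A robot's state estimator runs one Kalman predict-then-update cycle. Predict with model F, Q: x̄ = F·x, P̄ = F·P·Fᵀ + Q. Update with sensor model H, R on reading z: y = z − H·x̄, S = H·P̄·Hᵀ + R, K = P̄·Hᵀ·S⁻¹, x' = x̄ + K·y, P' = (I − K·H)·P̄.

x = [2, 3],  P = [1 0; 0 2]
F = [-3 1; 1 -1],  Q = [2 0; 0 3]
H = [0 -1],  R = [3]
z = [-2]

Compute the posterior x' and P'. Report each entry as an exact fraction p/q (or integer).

x' = [-14/3, 1]
P' = [92/9 -5/3; -5/3 2]

x̄ = F·x = [-3, -1]
P̄ = F·P·Fᵀ + Q = [13 -5; -5 6]
y = z − H·x̄ = [-3]
S = H·P̄·Hᵀ + R = [9]
K = P̄·Hᵀ·S⁻¹ = [5/9; -2/3]
x' = x̄ + K·y = [-14/3, 1]
P' = (I − K·H)·P̄ = [92/9 -5/3; -5/3 2]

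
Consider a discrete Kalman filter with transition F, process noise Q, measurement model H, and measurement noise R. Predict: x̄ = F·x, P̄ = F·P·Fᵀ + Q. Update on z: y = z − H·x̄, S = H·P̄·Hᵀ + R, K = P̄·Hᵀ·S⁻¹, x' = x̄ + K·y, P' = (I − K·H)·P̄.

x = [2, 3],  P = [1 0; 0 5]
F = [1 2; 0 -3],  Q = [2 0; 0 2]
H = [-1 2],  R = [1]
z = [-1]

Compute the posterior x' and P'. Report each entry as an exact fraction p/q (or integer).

x' = [7/4, 28/83]
P' = [9/4 1; 1 57/83]

x̄ = F·x = [8, -9]
P̄ = F·P·Fᵀ + Q = [23 -30; -30 47]
y = z − H·x̄ = [25]
S = H·P̄·Hᵀ + R = [332]
K = P̄·Hᵀ·S⁻¹ = [-1/4; 31/83]
x' = x̄ + K·y = [7/4, 28/83]
P' = (I − K·H)·P̄ = [9/4 1; 1 57/83]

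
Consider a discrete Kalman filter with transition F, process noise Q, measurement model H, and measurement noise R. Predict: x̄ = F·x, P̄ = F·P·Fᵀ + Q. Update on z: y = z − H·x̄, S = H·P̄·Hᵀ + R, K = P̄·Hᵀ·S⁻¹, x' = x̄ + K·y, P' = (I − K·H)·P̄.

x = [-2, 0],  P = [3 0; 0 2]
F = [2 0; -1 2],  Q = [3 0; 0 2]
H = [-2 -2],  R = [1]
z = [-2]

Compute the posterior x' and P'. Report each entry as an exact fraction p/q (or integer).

x̄ = F·x = [-4, 2]
P̄ = F·P·Fᵀ + Q = [15 -6; -6 13]
y = z − H·x̄ = [-6]
S = H·P̄·Hᵀ + R = [65]
K = P̄·Hᵀ·S⁻¹ = [-18/65; -14/65]
x' = x̄ + K·y = [-152/65, 214/65]
P' = (I − K·H)·P̄ = [651/65 -642/65; -642/65 649/65]

x' = [-152/65, 214/65]
P' = [651/65 -642/65; -642/65 649/65]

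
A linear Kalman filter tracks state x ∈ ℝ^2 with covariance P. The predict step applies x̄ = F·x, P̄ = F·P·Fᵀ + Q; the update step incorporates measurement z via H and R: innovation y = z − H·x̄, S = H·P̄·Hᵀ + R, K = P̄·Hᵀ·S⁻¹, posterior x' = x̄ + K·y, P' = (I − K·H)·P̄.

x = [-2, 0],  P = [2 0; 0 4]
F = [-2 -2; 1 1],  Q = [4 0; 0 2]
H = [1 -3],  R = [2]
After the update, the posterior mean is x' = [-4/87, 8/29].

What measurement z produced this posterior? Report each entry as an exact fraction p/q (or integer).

x̄ = F·x = [4, -2]
P̄ = F·P·Fᵀ + Q = [28 -12; -12 8]
S = H·P̄·Hᵀ + R = [174]
K = P̄·Hᵀ·S⁻¹ = [32/87; -6/29]
x' − x̄ = [-352/87, 66/29] = K·y
y = (KᵀK)⁻¹·Kᵀ·(x' − x̄) = [-11]
z = y + H·x̄ = [-11] + [10] = [-1]

z = [-1]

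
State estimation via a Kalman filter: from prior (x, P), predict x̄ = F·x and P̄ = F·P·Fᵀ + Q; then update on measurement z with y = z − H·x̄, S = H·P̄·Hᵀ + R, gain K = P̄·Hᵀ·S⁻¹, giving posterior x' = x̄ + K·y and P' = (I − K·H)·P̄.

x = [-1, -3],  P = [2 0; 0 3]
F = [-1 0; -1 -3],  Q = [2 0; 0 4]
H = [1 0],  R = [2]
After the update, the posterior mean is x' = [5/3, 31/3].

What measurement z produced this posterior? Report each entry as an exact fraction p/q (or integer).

z = [2]

x̄ = F·x = [1, 10]
P̄ = F·P·Fᵀ + Q = [4 2; 2 33]
S = H·P̄·Hᵀ + R = [6]
K = P̄·Hᵀ·S⁻¹ = [2/3; 1/3]
x' − x̄ = [2/3, 1/3] = K·y
y = (KᵀK)⁻¹·Kᵀ·(x' − x̄) = [1]
z = y + H·x̄ = [1] + [1] = [2]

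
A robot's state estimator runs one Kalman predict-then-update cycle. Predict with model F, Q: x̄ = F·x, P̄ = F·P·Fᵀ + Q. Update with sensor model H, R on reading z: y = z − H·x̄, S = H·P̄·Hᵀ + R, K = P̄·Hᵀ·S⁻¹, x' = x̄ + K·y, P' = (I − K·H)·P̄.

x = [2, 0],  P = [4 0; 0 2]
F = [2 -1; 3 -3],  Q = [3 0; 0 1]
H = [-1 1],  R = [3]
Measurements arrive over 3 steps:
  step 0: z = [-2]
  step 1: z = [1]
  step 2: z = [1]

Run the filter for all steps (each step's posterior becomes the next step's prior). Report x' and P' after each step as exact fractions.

step 0: x' = [40/19, 14/19], P' = [318/19 345/19; 345/19 420/19]
step 1: x' = [2496/751, 3226/751], P' = [9657/751 8739/751; 8739/751 9903/751]
step 2: x' = [1612/9785, 8673/19570], P' = [175188/9785 164946/9785; 164946/9785 361359/19570]

step 0: x̄ = F·x = [4, 6]
step 0: P̄ = F·P·Fᵀ + Q = [21 30; 30 55]
step 0: y = z − H·x̄ = [-4]
step 0: S = H·P̄·Hᵀ + R = [19]
step 0: K = P̄·Hᵀ·S⁻¹ = [9/19; 25/19]
step 0: x' = x̄ + K·y = [40/19, 14/19]
step 0: P' = (I − K·H)·P̄ = [318/19 345/19; 345/19 420/19]
step 1: x̄ = F·x = [66/19, 78/19]
step 1: P̄ = F·P·Fᵀ + Q = [369/19 63/19; 63/19 451/19]
step 1: y = z − H·x̄ = [7/19]
step 1: S = H·P̄·Hᵀ + R = [751/19]
step 1: K = P̄·Hᵀ·S⁻¹ = [-306/751; 388/751]
step 1: x' = x̄ + K·y = [2496/751, 3226/751]
step 1: P' = (I − K·H)·P̄ = [9657/751 8739/751; 8739/751 9903/751]
step 2: x̄ = F·x = [1766/751, -2190/751]
step 2: P̄ = F·P·Fᵀ + Q = [15828/751 9000/751; 9000/751 19489/751]
step 2: y = z − H·x̄ = [4707/751]
step 2: S = H·P̄·Hᵀ + R = [19570/751]
step 2: K = P̄·Hᵀ·S⁻¹ = [-3414/9785; 10489/19570]
step 2: x' = x̄ + K·y = [1612/9785, 8673/19570]
step 2: P' = (I − K·H)·P̄ = [175188/9785 164946/9785; 164946/9785 361359/19570]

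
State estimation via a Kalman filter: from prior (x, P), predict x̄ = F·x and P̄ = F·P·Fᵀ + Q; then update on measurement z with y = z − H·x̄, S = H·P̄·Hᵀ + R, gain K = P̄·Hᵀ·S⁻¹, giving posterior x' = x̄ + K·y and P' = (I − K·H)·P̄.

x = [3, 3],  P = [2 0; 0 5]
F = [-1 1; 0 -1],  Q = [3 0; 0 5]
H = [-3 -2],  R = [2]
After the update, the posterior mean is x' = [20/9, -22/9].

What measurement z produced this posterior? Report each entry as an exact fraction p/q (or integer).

x̄ = F·x = [0, -3]
P̄ = F·P·Fᵀ + Q = [10 -5; -5 10]
S = H·P̄·Hᵀ + R = [72]
K = P̄·Hᵀ·S⁻¹ = [-5/18; -5/72]
x' − x̄ = [20/9, 5/9] = K·y
y = (KᵀK)⁻¹·Kᵀ·(x' − x̄) = [-8]
z = y + H·x̄ = [-8] + [6] = [-2]

z = [-2]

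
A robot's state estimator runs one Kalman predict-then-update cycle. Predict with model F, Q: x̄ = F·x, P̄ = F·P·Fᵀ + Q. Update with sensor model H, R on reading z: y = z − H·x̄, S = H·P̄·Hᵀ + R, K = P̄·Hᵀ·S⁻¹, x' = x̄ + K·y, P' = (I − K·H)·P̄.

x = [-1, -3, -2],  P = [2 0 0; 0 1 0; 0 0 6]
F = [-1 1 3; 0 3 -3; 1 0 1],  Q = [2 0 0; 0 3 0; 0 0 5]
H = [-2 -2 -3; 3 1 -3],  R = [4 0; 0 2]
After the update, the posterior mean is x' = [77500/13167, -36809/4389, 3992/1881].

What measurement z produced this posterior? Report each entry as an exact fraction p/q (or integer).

z = [-2, 3]

x̄ = F·x = [-8, -3, -3]
P̄ = F·P·Fᵀ + Q = [59 -51 16; -51 66 -18; 16 -18 13]
S = H·P̄·Hᵀ + R = [189 -63; -63 230]
K = P̄·Hᵀ·S⁻¹ = [-9806/39501 170/627; 1147/13167 -25/209; -1231/5643 -62/627]
x' − x̄ = [182836/13167, -23642/4389, 9635/1881] = K·y
y = (KᵀK)⁻¹·Kᵀ·(x' − x̄) = [-33, 21]
z = y + H·x̄ = [-33, 21] + [31, -18] = [-2, 3]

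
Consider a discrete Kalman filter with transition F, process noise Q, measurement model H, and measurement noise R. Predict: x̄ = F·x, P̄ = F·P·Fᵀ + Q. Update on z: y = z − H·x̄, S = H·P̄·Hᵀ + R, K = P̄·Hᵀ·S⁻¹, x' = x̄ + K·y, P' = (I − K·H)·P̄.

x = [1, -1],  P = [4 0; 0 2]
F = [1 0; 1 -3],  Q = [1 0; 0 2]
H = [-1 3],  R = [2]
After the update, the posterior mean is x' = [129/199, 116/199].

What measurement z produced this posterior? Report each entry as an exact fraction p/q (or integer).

x̄ = F·x = [1, 4]
P̄ = F·P·Fᵀ + Q = [5 4; 4 24]
S = H·P̄·Hᵀ + R = [199]
K = P̄·Hᵀ·S⁻¹ = [7/199; 68/199]
x' − x̄ = [-70/199, -680/199] = K·y
y = (KᵀK)⁻¹·Kᵀ·(x' − x̄) = [-10]
z = y + H·x̄ = [-10] + [11] = [1]

z = [1]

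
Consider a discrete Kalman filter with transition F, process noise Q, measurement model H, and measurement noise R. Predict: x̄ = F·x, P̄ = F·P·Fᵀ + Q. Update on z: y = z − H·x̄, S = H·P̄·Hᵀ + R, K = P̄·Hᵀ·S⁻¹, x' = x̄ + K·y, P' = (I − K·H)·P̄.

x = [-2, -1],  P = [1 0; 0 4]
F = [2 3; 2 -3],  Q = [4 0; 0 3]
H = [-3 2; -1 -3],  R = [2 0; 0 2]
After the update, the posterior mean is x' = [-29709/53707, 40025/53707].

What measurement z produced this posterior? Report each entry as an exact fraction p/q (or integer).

x̄ = F·x = [-7, -1]
P̄ = F·P·Fᵀ + Q = [44 -32; -32 43]
S = H·P̄·Hᵀ + R = [954 -350; -350 241]
K = P̄·Hᵀ·S⁻¹ = [-14518/53707 -9496/53707; 4956/53707 -14419/53707]
x' − x̄ = [346240/53707, 93732/53707] = K·y
y = (KᵀK)⁻¹·Kᵀ·(x' − x̄) = [-16, -12]
z = y + H·x̄ = [-16, -12] + [19, 10] = [3, -2]

z = [3, -2]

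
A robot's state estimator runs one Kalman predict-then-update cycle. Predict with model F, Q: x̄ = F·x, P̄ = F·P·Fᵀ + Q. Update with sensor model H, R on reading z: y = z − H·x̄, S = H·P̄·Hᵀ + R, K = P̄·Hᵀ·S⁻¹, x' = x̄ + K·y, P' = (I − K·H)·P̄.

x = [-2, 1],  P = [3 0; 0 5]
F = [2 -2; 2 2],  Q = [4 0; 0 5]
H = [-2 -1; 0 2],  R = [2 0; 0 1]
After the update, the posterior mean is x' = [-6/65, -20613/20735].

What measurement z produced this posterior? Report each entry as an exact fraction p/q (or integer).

x̄ = F·x = [-6, -2]
P̄ = F·P·Fᵀ + Q = [36 -8; -8 37]
S = H·P̄·Hᵀ + R = [151 -42; -42 149]
K = P̄·Hᵀ·S⁻¹ = [-32/65 -16/65; -21/20735 10292/20735]
x' − x̄ = [384/65, 20857/20735] = K·y
y = (KᵀK)⁻¹·Kᵀ·(x' − x̄) = [-13, 2]
z = y + H·x̄ = [-13, 2] + [14, -4] = [1, -2]

z = [1, -2]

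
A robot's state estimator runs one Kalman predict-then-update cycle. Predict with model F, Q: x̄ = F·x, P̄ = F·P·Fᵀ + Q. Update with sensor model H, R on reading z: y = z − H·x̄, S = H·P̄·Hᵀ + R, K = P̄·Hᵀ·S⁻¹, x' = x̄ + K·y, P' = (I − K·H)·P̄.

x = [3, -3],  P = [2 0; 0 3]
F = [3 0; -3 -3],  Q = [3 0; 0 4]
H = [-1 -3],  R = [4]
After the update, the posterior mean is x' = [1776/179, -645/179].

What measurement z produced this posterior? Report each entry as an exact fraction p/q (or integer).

z = [1]

x̄ = F·x = [9, 0]
P̄ = F·P·Fᵀ + Q = [21 -18; -18 49]
S = H·P̄·Hᵀ + R = [358]
K = P̄·Hᵀ·S⁻¹ = [33/358; -129/358]
x' − x̄ = [165/179, -645/179] = K·y
y = (KᵀK)⁻¹·Kᵀ·(x' − x̄) = [10]
z = y + H·x̄ = [10] + [-9] = [1]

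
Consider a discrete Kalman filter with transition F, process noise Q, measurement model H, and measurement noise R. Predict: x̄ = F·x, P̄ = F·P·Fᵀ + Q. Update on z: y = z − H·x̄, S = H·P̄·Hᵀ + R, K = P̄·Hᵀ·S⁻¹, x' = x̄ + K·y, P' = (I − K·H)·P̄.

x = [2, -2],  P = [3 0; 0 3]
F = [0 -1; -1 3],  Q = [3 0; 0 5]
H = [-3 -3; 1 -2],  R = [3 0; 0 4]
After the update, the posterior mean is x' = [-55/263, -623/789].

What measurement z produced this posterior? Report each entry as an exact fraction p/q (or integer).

z = [3, 1]

x̄ = F·x = [2, -8]
P̄ = F·P·Fᵀ + Q = [6 -9; -9 35]
S = H·P̄·Hᵀ + R = [210 165; 165 186]
K = P̄·Hᵀ·S⁻¹ = [-254/1315 79/263; -491/3945 -248/789]
x' − x̄ = [-581/263, 5689/789] = K·y
y = (KᵀK)⁻¹·Kᵀ·(x' − x̄) = [-15, -17]
z = y + H·x̄ = [-15, -17] + [18, 18] = [3, 1]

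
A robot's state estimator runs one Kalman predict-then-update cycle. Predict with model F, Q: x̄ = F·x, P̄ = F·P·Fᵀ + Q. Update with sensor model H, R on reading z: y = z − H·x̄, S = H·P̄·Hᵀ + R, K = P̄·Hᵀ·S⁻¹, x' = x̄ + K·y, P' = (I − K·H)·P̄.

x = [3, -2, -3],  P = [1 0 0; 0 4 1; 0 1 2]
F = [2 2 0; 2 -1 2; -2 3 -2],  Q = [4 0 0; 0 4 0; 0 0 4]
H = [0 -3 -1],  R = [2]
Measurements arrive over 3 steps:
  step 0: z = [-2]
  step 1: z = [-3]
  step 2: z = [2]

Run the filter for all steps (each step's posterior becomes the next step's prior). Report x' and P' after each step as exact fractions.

step 0: x' = [106/45, 122/45, -278/45], P' = [952/45 -256/45 784/45; -256/45 208/45 -592/45; 784/45 -592/45 1768/45]
step 1: x' = [422152/35249, -15376/35249, 151052/35249], P' = [1610596/35249 -160576/35249 488832/35249; -160576/35249 151916/35249 -417512/35249; 488832/35249 -417512/35249 1208236/35249]
step 2: x' = [310073296/31112197, -84423092/31112197, 193408196/31112197], P' = [3112116308/31112197 -329147080/31112197 999611960/31112197; -329147080/31112197 155405576/31112197 -433109420/31112197; 999611960/31112197 -433109420/31112197 1262160232/31112197]

step 0: x̄ = F·x = [2, 2, -6]
step 0: P̄ = F·P·Fᵀ + Q = [24 0 16; 0 16 -16; 16 -16 40]
step 0: y = z − H·x̄ = [-2]
step 0: S = H·P̄·Hᵀ + R = [90]
step 0: K = P̄·Hᵀ·S⁻¹ = [-8/45; -16/45; 4/45]
step 0: x' = x̄ + K·y = [106/45, 122/45, -278/45]
step 0: P' = (I − K·H)·P̄ = [952/45 -256/45 784/45; -256/45 208/45 -592/45; 784/45 -592/45 1768/45]
step 1: x̄ = F·x = [152/15, -466/45, 142/9]
step 1: P̄ = F·P·Fᵀ + Q = [308/5 1216/15 -256/3; 1216/15 20932/45 -4912/9; -256/3 -4912/9 5876/9]
step 1: y = z − H·x̄ = [-823/45]
step 1: S = H·P̄·Hᵀ + R = [70498/45]
step 1: K = P̄·Hᵀ·S⁻¹ = [-3552/35249; -19118/35249; 22150/35249]
step 1: x' = x̄ + K·y = [422152/35249, -15376/35249, 151052/35249]
step 1: P' = (I − K·H)·P̄ = [1610596/35249 -160576/35249 488832/35249; -160576/35249 151916/35249 -417512/35249; 488832/35249 -417512/35249 1208236/35249]
step 2: x̄ = F·x = [813552/35249, 1161784/35249, -1192536/35249]
step 2: P̄ = F·P·Fᵀ + Q = [5906436/35249 6102680/35249 -6137320/35249; 6102680/35249 17791248/35249 -20266436/35249; -6137320/35249 -20266436/35249 23631280/35249]
step 2: y = z − H·x̄ = [2363314/35249]
step 2: S = H·P̄·Hᵀ + R = [62224394/35249]
step 2: K = P̄·Hᵀ·S⁻¹ = [-6085360/31112197; -16553654/31112197; 18584014/31112197]
step 2: x' = x̄ + K·y = [310073296/31112197, -84423092/31112197, 193408196/31112197]
step 2: P' = (I − K·H)·P̄ = [3112116308/31112197 -329147080/31112197 999611960/31112197; -329147080/31112197 155405576/31112197 -433109420/31112197; 999611960/31112197 -433109420/31112197 1262160232/31112197]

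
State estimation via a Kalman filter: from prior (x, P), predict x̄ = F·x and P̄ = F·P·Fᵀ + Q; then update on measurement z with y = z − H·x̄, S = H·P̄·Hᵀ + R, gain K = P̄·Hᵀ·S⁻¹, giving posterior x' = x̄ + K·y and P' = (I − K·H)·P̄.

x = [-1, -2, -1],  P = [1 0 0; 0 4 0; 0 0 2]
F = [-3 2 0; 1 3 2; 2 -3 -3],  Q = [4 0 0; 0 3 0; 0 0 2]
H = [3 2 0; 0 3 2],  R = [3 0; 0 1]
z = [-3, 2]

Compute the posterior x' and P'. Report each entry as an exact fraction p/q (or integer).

x' = [15166/72899, -132822/72899, 267839/72899]
P' = [181600/72899 -249495/72899 368016/72899; -249495/72899 394287/72899 -582006/72899; 368016/72899 -582006/72899 876920/72899]

x̄ = F·x = [-1, -9, 7]
P̄ = F·P·Fᵀ + Q = [29 21 -30; 21 48 -46; -30 -46 60]
y = z − H·x̄ = [18, 15]
S = H·P̄·Hᵀ + R = [708 113; 113 121]
K = P̄·Hᵀ·S⁻¹ = [15270/72899 -12453/72899; 13363/72899 18849/72899; -19988/72899 7822/72899]
x' = x̄ + K·y = [15166/72899, -132822/72899, 267839/72899]
P' = (I − K·H)·P̄ = [181600/72899 -249495/72899 368016/72899; -249495/72899 394287/72899 -582006/72899; 368016/72899 -582006/72899 876920/72899]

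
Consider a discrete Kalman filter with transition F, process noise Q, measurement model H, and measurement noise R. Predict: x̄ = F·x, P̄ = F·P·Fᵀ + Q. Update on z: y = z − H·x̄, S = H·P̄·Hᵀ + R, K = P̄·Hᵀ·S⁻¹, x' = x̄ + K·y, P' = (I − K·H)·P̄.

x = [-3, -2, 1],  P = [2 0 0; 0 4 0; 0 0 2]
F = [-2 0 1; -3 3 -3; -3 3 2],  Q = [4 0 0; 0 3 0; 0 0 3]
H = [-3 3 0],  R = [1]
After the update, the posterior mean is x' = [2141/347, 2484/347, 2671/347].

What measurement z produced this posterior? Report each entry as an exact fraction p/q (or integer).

z = [3]

x̄ = F·x = [7, 0, 5]
P̄ = F·P·Fᵀ + Q = [14 6 16; 6 75 42; 16 42 65]
S = H·P̄·Hᵀ + R = [694]
K = P̄·Hᵀ·S⁻¹ = [-12/347; 207/694; 39/347]
x' − x̄ = [-288/347, 2484/347, 936/347] = K·y
y = (KᵀK)⁻¹·Kᵀ·(x' − x̄) = [24]
z = y + H·x̄ = [24] + [-21] = [3]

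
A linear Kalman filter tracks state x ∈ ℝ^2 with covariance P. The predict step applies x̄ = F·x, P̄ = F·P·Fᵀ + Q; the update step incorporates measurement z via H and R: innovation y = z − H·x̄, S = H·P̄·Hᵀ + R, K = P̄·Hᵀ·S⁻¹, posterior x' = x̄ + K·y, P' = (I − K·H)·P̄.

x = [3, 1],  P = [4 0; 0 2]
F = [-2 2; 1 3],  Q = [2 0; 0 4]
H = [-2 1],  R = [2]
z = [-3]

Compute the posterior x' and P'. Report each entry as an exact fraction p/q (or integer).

x̄ = F·x = [-4, 6]
P̄ = F·P·Fᵀ + Q = [26 4; 4 26]
y = z − H·x̄ = [-17]
S = H·P̄·Hᵀ + R = [116]
K = P̄·Hᵀ·S⁻¹ = [-12/29; 9/58]
x' = x̄ + K·y = [88/29, 195/58]
P' = (I − K·H)·P̄ = [178/29 332/29; 332/29 673/29]

x' = [88/29, 195/58]
P' = [178/29 332/29; 332/29 673/29]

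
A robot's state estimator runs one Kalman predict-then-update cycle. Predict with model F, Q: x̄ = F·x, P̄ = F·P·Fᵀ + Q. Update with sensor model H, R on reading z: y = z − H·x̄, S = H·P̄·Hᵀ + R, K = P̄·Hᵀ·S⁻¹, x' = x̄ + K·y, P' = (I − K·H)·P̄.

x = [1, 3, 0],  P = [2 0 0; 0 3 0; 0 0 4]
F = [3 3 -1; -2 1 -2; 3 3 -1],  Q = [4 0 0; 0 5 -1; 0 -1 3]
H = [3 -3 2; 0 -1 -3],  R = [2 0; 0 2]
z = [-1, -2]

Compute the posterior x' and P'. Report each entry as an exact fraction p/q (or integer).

x' = [93008/167407, 182733/167407, 54868/167407]
P' = [697535/167407 573737/167407 -170995/167407; 573737/167407 507569/167407 -132619/167407; -170995/167407 -132619/167407 68901/167407]

x̄ = F·x = [12, 1, 12]
P̄ = F·P·Fᵀ + Q = [53 5 49; 5 32 4; 49 4 52]
y = z − H·x̄ = [-58, 35]
S = H·P̄·Hᵀ + R = [1425 -644; -644 526]
K = P̄·Hᵀ·S⁻¹ = [14702/167407 -30376/167407; -33367/167407 -54856/167407; 11337/167407 -37042/167407]
x' = x̄ + K·y = [93008/167407, 182733/167407, 54868/167407]
P' = (I − K·H)·P̄ = [697535/167407 573737/167407 -170995/167407; 573737/167407 507569/167407 -132619/167407; -170995/167407 -132619/167407 68901/167407]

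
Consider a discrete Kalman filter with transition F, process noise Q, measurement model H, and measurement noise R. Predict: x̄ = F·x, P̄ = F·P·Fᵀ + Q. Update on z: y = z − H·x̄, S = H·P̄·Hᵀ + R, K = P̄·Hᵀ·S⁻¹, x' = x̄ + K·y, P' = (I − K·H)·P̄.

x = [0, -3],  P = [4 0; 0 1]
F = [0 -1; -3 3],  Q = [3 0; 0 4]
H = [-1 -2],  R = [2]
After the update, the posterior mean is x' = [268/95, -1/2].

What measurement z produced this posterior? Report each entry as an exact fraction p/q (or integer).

z = [-2]

x̄ = F·x = [3, -9]
P̄ = F·P·Fᵀ + Q = [4 -3; -3 49]
S = H·P̄·Hᵀ + R = [190]
K = P̄·Hᵀ·S⁻¹ = [1/95; -1/2]
x' − x̄ = [-17/95, 17/2] = K·y
y = (KᵀK)⁻¹·Kᵀ·(x' − x̄) = [-17]
z = y + H·x̄ = [-17] + [15] = [-2]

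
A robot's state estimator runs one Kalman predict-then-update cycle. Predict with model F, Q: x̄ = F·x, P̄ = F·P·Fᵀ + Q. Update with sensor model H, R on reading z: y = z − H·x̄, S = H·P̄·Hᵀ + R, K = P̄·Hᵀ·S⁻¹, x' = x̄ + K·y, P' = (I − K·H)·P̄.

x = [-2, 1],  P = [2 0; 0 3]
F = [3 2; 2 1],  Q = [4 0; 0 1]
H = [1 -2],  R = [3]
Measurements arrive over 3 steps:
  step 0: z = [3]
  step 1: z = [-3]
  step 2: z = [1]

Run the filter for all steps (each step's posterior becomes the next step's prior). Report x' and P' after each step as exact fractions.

step 0: x̄ = F·x = [-4, -3]
step 0: P̄ = F·P·Fᵀ + Q = [34 18; 18 12]
step 0: y = z − H·x̄ = [1]
step 0: S = H·P̄·Hᵀ + R = [13]
step 0: K = P̄·Hᵀ·S⁻¹ = [-2/13; -6/13]
step 0: x' = x̄ + K·y = [-54/13, -45/13]
step 0: P' = (I − K·H)·P̄ = [438/13 222/13; 222/13 120/13]
step 1: x̄ = F·x = [-252/13, -153/13]
step 1: P̄ = F·P·Fᵀ + Q = [7138/13 4422/13; 4422/13 2773/13]
step 1: y = z − H·x̄ = [-93/13]
step 1: S = H·P̄·Hᵀ + R = [581/13]
step 1: K = P̄·Hᵀ·S⁻¹ = [-1706/581; -1124/581]
step 1: x' = x̄ + K·y = [942/581, 1203/581]
step 1: P' = (I − K·H)·P̄ = [95134/581 50126/581; 50126/581 26749/581]
step 2: x̄ = F·x = [5232/581, 441/83]
step 2: P̄ = F·P·Fᵀ + Q = [1567038/581 139312/83; 139312/83 86910/83]
step 2: y = z − H·x̄ = [1523/581]
step 2: S = H·P̄·Hᵀ + R = [101525/581]
step 2: K = P̄·Hᵀ·S⁻¹ = [-76666/20305; -241556/101525]
step 2: x' = x̄ + K·y = [-18118/20305, -93773/101525]
step 2: P' = (I − K·H)·P̄ = [836602/4061 2206504/20305; 2206504/20305 5878594/101525]

step 0: x' = [-54/13, -45/13], P' = [438/13 222/13; 222/13 120/13]
step 1: x' = [942/581, 1203/581], P' = [95134/581 50126/581; 50126/581 26749/581]
step 2: x' = [-18118/20305, -93773/101525], P' = [836602/4061 2206504/20305; 2206504/20305 5878594/101525]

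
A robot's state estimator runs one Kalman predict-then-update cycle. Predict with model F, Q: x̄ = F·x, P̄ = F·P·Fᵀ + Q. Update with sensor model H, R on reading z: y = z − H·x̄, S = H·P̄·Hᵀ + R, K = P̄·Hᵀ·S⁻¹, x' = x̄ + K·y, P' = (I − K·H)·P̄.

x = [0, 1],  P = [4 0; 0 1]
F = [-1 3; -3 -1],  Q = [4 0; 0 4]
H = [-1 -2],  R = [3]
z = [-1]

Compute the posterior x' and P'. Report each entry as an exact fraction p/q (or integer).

x' = [3, -1]
P' = [503/44 -241/44; -241/44 739/220]

x̄ = F·x = [3, -1]
P̄ = F·P·Fᵀ + Q = [17 9; 9 41]
y = z − H·x̄ = [0]
S = H·P̄·Hᵀ + R = [220]
K = P̄·Hᵀ·S⁻¹ = [-7/44; -91/220]
x' = x̄ + K·y = [3, -1]
P' = (I − K·H)·P̄ = [503/44 -241/44; -241/44 739/220]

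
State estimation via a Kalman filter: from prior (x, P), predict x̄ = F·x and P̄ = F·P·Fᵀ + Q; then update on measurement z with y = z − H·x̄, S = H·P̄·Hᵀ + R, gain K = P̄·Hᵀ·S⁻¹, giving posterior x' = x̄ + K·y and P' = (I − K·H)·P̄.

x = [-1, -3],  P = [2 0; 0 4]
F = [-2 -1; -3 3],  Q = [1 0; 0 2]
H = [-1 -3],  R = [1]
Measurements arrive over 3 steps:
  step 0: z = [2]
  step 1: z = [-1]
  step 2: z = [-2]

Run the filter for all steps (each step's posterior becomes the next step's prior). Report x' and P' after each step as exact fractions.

step 0: x' = [2733/518, -90/37], P' = [6565/518 -156/37; -156/37 56/37]
step 1: x' = [1680097/1239285, -53497/413095], P' = [1837483/1239285 -187543/413095; -187543/413095 102854/413095]
step 2: x' = [-190694637/365891815, 300078234/365891815], P' = [538584757/365891815 -165525399/365891815; -165525399/365891815 91024463/365891815]

step 0: x̄ = F·x = [5, -6]
step 0: P̄ = F·P·Fᵀ + Q = [13 0; 0 56]
step 0: y = z − H·x̄ = [-11]
step 0: S = H·P̄·Hᵀ + R = [518]
step 0: K = P̄·Hᵀ·S⁻¹ = [-13/518; -12/37]
step 0: x' = x̄ + K·y = [2733/518, -90/37]
step 0: P' = (I − K·H)·P̄ = [6565/518 -156/37; -156/37 56/37]
step 1: x̄ = F·x = [-2103/259, -11979/518]
step 1: P̄ = F·P·Fᵀ + Q = [9413/259 21795/259; 21795/259 106489/518]
step 1: y = z − H·x̄ = [-40661/518]
step 1: S = H·P̄·Hᵀ + R = [1239285/518]
step 1: K = P̄·Hᵀ·S⁻¹ = [-149596/1239285; -121019/413095]
step 1: x' = x̄ + K·y = [1680097/1239285, -53497/413095]
step 1: P' = (I − K·H)·P̄ = [1837483/1239285 -187543/413095; -187543/413095 102854/413095]
step 2: x̄ = F·x = [-3199703/1239285, -1840588/413095]
step 2: P̄ = F·P·Fᵀ + Q = [6647263/1239285 3929033/413095; 3929033/413095 10640099/413095]
step 2: y = z − H·x̄ = [-4448713/247857]
step 2: S = H·P̄·Hᵀ + R = [73178363/247857]
step 2: K = P̄·Hᵀ·S⁻¹ = [-8401712/73178363; -21509598/73178363]
step 2: x' = x̄ + K·y = [-190694637/365891815, 300078234/365891815]
step 2: P' = (I − K·H)·P̄ = [538584757/365891815 -165525399/365891815; -165525399/365891815 91024463/365891815]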